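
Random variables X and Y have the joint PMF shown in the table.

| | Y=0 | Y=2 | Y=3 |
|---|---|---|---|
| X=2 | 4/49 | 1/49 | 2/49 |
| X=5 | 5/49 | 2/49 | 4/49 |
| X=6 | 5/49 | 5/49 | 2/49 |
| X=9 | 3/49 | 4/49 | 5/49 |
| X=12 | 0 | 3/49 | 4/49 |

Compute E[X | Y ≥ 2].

243/32

P(Y ≥ 2) = 32/49.
Summing X·P(X=x,Y=y) over the conditioning event gives 243/49.
E[X | Y ≥ 2] = (243/49) / (32/49) = 243/32.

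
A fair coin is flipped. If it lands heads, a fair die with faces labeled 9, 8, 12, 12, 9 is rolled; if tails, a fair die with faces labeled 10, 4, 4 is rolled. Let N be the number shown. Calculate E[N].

8

E[N | heads] = (9+8+12+12+9)/5 = 10.
E[N | tails] = (10+4+4)/3 = 6.
By the law of total expectation,
E[N] = (1/2)·(10) + (1/2)·(6) = 8.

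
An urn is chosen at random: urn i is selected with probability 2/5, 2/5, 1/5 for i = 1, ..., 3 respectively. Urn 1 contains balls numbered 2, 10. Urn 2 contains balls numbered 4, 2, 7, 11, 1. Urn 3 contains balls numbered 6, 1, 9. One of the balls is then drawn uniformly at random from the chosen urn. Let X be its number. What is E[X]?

E[X | urn 1] = (2+10)/2 = 6.
E[X | urn 2] = (4+2+7+11+1)/5 = 5.
E[X | urn 3] = (6+1+9)/3 = 16/3.
By the law of total expectation,
E[X] = (2/5)·(6) + (2/5)·(5) + (1/5)·(16/3) = 82/15.

82/15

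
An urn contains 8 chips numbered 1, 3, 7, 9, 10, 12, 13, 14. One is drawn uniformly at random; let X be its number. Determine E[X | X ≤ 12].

7

P(X ≤ 12) = 3/4.
Σ over the event: 1·1/8 + 3·1/8 + 7·1/8 + 9·1/8 + 10·1/8 + 12·1/8 = 21/4.
E[X | X ≤ 12] = (21/4) / (3/4) = 7.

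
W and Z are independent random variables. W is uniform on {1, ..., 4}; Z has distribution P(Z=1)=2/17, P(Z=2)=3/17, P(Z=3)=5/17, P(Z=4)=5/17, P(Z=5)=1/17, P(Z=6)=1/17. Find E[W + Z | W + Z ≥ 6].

7

P(W + Z ≥ 6) = 9/17.
Summing (W+Z)·P(x,y) over outcomes with W + Z ≥ 6 gives 63/17.
E[W + Z | W + Z ≥ 6] = (63/17) / (9/17) = 7.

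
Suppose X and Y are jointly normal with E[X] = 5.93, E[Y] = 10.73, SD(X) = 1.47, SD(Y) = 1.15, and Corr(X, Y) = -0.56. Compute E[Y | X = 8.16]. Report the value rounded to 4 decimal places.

9.7530

For a bivariate normal, E[Y | X=x] = μ_Y + ρ·(σ_Y/σ_X)·(x − μ_X).
E[Y | X=8.16] = 10.73 + (-0.56)·(1.15/1.47)·(8.16 − (5.93)) = 10.73 + (-0.4381)·(2.23) = 9.7530.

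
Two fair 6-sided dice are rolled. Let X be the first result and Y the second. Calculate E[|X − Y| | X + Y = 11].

1

Outcomes with X + Y = 11: (5,6), (6,5), each with probability 1/36.
E[|X − Y| | X + Y = 11] = (1 + 1) / 2 = 1.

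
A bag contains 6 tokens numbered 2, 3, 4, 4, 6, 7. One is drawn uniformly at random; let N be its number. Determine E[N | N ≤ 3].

P(N ≤ 3) = 1/3.
Σ over the event: 2·1/6 + 3·1/6 = 5/6.
E[N | N ≤ 3] = (5/6) / (1/3) = 5/2.

5/2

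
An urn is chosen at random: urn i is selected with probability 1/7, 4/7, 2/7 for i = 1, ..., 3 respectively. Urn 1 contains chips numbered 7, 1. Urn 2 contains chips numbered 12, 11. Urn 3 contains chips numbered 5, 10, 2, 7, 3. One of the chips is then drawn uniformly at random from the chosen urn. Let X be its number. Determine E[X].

304/35

E[X | urn 1] = (7+1)/2 = 4.
E[X | urn 2] = (12+11)/2 = 23/2.
E[X | urn 3] = (5+10+2+7+3)/5 = 27/5.
By the law of total expectation,
E[X] = (1/7)·(4) + (4/7)·(23/2) + (2/7)·(27/5) = 304/35.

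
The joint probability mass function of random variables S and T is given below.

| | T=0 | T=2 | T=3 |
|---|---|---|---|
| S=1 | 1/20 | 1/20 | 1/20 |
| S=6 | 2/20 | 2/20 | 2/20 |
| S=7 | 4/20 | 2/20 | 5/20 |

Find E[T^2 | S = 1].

13/3

P(S = 1) = 3/20.
Summing T^2·P(S=x,T=y) over the conditioning event gives 13/20.
E[T^2 | S = 1] = (13/20) / (3/20) = 13/3.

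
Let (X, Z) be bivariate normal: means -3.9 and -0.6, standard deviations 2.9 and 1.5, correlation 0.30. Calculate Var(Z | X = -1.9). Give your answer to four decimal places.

For a bivariate normal, Var(Z | X=x) = σ_Z²(1 − ρ²).
Var(Z | X=-1.9) = (1.5)²·(1 − (0.30)²) = 2.25·0.91 = 2.0475.

2.0475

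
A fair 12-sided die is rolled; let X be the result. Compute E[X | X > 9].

11

Given X > 9, X is equally likely to be any of {10, 11, 12}.
E[X | X > 9] = (10 + 11 + 12) / 3 = 11.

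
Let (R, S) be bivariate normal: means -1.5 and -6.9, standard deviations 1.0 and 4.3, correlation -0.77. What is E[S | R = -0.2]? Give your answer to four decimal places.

The regression of S on R has slope ρ·σ_S/σ_R and passes through (μ_R, μ_S).
E[S | R=-0.2] = -6.9 + (-0.77)·(4.3/1.0)·(-0.2 − (-1.5)) = -6.9 + (-3.311)·(1.3) = -11.2043.

-11.2043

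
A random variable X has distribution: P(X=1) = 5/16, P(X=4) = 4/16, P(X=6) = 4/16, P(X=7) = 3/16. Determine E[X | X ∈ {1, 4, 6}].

P(X ∈ {1, 4, 6}) = 13/16.
Σ over the event: 1·5/16 + 4·1/4 + 6·1/4 = 45/16.
E[X | X ∈ {1, 4, 6}] = (45/16) / (13/16) = 45/13.

45/13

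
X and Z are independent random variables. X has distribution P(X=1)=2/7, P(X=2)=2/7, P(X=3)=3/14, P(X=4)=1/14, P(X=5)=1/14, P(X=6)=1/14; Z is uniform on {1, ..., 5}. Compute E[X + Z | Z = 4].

46/7

P(Z = 4) = 1/5.
Summing (X+Z)·P(x,y) over outcomes with Z = 4 gives 46/35.
E[X + Z | Z = 4] = (46/35) / (1/5) = 46/7.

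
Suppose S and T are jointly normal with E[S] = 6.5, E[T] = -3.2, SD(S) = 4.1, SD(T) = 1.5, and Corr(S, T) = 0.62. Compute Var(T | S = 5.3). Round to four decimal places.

The conditional variance in a bivariate normal is σ_T²(1 − ρ²), independent of x.
Var(T | S=5.3) = (1.5)²·(1 − (0.62)²) = 2.25·0.6156 = 1.3851.

1.3851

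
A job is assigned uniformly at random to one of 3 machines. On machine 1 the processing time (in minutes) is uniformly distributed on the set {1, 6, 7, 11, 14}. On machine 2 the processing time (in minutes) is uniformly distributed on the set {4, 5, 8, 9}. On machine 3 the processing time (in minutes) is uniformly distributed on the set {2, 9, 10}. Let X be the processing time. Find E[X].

71/10

E[X | machine 1] = (1+6+7+11+14)/5 = 39/5.
E[X | machine 2] = (4+5+8+9)/4 = 13/2.
E[X | machine 3] = (2+9+10)/3 = 7.
By the law of total expectation,
E[X] = (1/3)·(39/5) + (1/3)·(13/2) + (1/3)·(7) = 71/10.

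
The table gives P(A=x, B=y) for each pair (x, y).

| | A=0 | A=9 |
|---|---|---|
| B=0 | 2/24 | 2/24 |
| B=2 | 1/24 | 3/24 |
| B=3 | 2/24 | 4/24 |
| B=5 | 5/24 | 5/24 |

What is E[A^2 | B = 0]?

P(B = 0) = 1/6.
Σ A^2·P over the event = 0·(2/24) + 81·(2/24) = 27/4.
E[A^2 | B = 0] = (27/4) / (1/6) = 81/2.

81/2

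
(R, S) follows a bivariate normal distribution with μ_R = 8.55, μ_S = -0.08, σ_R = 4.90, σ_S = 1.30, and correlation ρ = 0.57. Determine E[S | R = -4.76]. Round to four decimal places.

-2.0928

The regression of S on R has slope ρ·σ_S/σ_R and passes through (μ_R, μ_S).
E[S | R=-4.76] = -0.08 + (0.57)·(1.30/4.90)·(-4.76 − (8.55)) = -0.08 + (0.151224)·(-13.31) = -2.0928.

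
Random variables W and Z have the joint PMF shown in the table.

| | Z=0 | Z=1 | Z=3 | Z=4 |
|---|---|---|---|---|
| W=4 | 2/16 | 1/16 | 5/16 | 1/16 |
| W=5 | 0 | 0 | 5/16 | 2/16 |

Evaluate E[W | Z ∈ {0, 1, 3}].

P(Z ∈ {0, 1, 3}) = 13/16.
Σ W·P over the event = 4·(2/16) + 4·(1/16) + 4·(5/16) + 5·(5/16) = 57/16.
E[W | Z ∈ {0, 1, 3}] = (57/16) / (13/16) = 57/13.

57/13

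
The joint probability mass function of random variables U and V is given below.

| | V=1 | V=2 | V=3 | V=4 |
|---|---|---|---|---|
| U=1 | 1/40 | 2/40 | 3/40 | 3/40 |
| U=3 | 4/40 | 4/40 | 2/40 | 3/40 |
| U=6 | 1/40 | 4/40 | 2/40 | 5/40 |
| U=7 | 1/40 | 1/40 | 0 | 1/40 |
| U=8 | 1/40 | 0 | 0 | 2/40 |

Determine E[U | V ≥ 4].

65/14

P(V ≥ 4) = 7/20.
Σ U·P over the event = 1·(3/40) + 3·(3/40) + 6·(5/40) + 7·(1/40) + 8·(2/40) = 13/8.
E[U | V ≥ 4] = (13/8) / (7/20) = 65/14.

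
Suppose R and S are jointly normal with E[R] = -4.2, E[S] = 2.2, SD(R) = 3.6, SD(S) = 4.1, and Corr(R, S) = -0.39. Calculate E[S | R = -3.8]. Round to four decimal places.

2.0223

The regression of S on R has slope ρ·σ_S/σ_R and passes through (μ_R, μ_S).
E[S | R=-3.8] = 2.2 + (-0.39)·(4.1/3.6)·(-3.8 − (-4.2)) = 2.2 + (-0.44417)·(0.4) = 2.0223.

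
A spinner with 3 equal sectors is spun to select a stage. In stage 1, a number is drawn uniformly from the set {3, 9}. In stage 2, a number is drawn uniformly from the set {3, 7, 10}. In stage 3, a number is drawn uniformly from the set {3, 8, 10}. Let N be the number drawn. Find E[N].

59/9

E[N | stage 1] = (3+9)/2 = 6.
E[N | stage 2] = (3+7+10)/3 = 20/3.
E[N | stage 3] = (3+8+10)/3 = 7.
E[N] = (1/3)·(6) + (1/3)·(20/3) + (1/3)·(7) = 59/9.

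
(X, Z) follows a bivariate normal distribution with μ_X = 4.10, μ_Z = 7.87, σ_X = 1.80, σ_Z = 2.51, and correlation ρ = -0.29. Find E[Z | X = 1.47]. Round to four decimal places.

The regression of Z on X has slope ρ·σ_Z/σ_X and passes through (μ_X, μ_Z).
E[Z | X=1.47] = 7.87 + (-0.29)·(2.51/1.80)·(1.47 − (4.10)) = 7.87 + (-0.40439)·(-2.63) = 8.9335.

8.9335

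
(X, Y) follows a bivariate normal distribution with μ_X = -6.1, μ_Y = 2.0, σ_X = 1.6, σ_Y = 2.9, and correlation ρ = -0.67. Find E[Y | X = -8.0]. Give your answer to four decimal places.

The regression of Y on X has slope ρ·σ_Y/σ_X and passes through (μ_X, μ_Y).
E[Y | X=-8.0] = 2.0 + (-0.67)·(2.9/1.6)·(-8.0 − (-6.1)) = 2.0 + (-1.21437)·(-1.9) = 4.3073.

4.3073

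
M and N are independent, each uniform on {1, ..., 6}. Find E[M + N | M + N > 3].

P(M + N > 3) = 11/12.
Summing (M+N)·P(x,y) over outcomes with M + N > 3 gives 61/9.
E[M + N | M + N > 3] = (61/9) / (11/12) = 244/33.

244/33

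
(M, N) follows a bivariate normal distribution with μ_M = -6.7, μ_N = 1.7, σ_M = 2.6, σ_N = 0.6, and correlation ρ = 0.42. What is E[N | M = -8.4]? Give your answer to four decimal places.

E[N | M=x] = μ_N + ρ(σ_N/σ_M)(x − μ_M) for jointly normal variables.
E[N | M=-8.4] = 1.7 + (0.42)·(0.6/2.6)·(-8.4 − (-6.7)) = 1.7 + (0.096923)·(-1.7) = 1.5352.

1.5352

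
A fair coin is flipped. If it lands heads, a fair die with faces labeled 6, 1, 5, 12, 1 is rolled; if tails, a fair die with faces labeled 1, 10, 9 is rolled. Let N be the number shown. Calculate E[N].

35/6

E[N | heads] = (6+1+5+12+1)/5 = 5.
E[N | tails] = (1+10+9)/3 = 20/3.
By the law of total expectation,
E[N] = (1/2)·(5) + (1/2)·(20/3) = 35/6.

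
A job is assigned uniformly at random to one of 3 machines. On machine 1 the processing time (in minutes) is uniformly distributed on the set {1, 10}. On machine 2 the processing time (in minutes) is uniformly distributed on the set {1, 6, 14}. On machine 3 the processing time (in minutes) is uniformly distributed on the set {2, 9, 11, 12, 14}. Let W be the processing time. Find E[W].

221/30

E[W | machine 1] = (1+10)/2 = 11/2.
E[W | machine 2] = (1+6+14)/3 = 7.
E[W | machine 3] = (2+9+11+12+14)/5 = 48/5.
By the law of total expectation,
E[W] = (1/3)·(11/2) + (1/3)·(7) + (1/3)·(48/5) = 221/30.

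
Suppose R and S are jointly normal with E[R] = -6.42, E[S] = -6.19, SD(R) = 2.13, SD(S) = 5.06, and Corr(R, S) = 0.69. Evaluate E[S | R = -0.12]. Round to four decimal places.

For a bivariate normal, E[S | R=x] = μ_S + ρ·(σ_S/σ_R)·(x − μ_R).
E[S | R=-0.12] = -6.19 + (0.69)·(5.06/2.13)·(-0.12 − (-6.42)) = -6.19 + (1.639155)·(6.3) = 4.1367.

4.1367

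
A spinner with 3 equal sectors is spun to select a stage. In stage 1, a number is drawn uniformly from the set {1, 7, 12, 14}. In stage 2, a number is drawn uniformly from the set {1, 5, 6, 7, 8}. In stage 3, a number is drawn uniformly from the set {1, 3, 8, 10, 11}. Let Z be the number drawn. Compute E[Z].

E[Z | stage 1] = (1+7+12+14)/4 = 17/2.
E[Z | stage 2] = (1+5+6+7+8)/5 = 27/5.
E[Z | stage 3] = (1+3+8+10+11)/5 = 33/5.
E[Z] = (1/3)·(17/2) + (1/3)·(27/5) + (1/3)·(33/5) = 41/6.

41/6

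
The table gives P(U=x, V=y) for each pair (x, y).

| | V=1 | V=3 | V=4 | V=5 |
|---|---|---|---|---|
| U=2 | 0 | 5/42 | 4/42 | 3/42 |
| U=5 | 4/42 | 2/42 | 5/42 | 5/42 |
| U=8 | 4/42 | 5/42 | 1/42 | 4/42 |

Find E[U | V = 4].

P(V = 4) = 5/21.
Summing U·P(U=x,V=y) over the conditioning event gives 41/42.
E[U | V = 4] = (41/42) / (5/21) = 41/10.

41/10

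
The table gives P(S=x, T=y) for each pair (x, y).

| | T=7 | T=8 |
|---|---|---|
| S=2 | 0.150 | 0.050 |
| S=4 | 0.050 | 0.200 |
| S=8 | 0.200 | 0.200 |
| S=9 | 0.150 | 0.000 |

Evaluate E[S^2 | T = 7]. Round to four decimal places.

P(T = 7) = 0.550.
Σ S^2·P over the event = 4·(0.150) + 16·(0.050) + 64·(0.200) + 81·(0.150) = 26.350.
E[S^2 | T = 7] = (26.350) / (0.550) = 47.9091.

47.9091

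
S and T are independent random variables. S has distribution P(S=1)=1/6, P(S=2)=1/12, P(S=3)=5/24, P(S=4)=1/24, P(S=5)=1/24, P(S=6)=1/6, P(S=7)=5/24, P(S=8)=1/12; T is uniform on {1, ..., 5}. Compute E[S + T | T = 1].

131/24

P(T = 1) = 1/5.
Summing (S+T)·P(x,y) over outcomes with T = 1 gives 131/120.
E[S + T | T = 1] = (131/120) / (1/5) = 131/24.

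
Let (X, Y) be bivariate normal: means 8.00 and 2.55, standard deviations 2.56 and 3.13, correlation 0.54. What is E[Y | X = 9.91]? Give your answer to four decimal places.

3.8110

E[Y | X=x] = μ_Y + ρ(σ_Y/σ_X)(x − μ_X) for jointly normal variables.
E[Y | X=9.91] = 2.55 + (0.54)·(3.13/2.56)·(9.91 − (8.00)) = 2.55 + (0.66023)·(1.91) = 3.8110.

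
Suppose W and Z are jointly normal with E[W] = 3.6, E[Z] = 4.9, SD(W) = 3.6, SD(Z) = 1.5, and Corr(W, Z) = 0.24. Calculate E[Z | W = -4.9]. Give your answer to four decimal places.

The regression of Z on W has slope ρ·σ_Z/σ_W and passes through (μ_W, μ_Z).
E[Z | W=-4.9] = 4.9 + (0.24)·(1.5/3.6)·(-4.9 − (3.6)) = 4.9 + (0.1)·(-8.5) = 4.0500.

4.0500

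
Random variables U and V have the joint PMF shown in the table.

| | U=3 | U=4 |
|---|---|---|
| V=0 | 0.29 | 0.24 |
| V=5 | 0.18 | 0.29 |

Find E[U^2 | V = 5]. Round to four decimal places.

13.3191

P(V = 5) = 0.47.
Summing U^2·P(U=x,V=y) over the conditioning event gives 6.26.
E[U^2 | V = 5] = (6.26) / (0.47) = 13.3191.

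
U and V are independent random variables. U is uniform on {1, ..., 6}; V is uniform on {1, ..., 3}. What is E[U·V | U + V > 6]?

73/6

Outcomes with U + V > 6: (4,3), (5,2), (5,3), (6,1), (6,2), (6,3), each with probability 1/18.
E[U·V | U + V > 6] = (12 + 10 + 15 + 6 + 12 + 18) / 6 = 73/6.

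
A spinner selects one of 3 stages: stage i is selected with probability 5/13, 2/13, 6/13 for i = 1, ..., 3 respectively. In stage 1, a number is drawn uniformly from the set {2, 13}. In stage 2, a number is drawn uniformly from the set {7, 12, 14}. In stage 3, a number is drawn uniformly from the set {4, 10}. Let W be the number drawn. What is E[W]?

203/26

E[W | stage 1] = (2+13)/2 = 15/2.
E[W | stage 2] = (7+12+14)/3 = 11.
E[W | stage 3] = (4+10)/2 = 7.
By the law of total expectation,
E[W] = (5/13)·(15/2) + (2/13)·(11) + (6/13)·(7) = 203/26.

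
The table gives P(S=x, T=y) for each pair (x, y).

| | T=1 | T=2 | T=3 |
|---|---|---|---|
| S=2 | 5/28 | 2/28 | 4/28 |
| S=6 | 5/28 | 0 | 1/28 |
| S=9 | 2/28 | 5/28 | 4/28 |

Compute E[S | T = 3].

50/9

P(T = 3) = 9/28.
Σ S·P over the event = 2·(4/28) + 6·(1/28) + 9·(4/28) = 25/14.
E[S | T = 3] = (25/14) / (9/28) = 50/9.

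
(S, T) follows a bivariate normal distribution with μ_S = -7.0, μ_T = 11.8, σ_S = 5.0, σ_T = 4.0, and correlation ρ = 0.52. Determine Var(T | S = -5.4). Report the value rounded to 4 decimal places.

11.6736

Var(T | S=x) = (1 − ρ²)·σ_T².
Var(T | S=-5.4) = (4.0)²·(1 − (0.52)²) = 16·0.7296 = 11.6736.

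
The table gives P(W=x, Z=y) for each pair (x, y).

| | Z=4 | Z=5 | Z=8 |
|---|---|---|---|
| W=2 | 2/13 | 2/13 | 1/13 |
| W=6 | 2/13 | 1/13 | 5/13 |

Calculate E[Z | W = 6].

53/8

P(W = 6) = 8/13.
Σ Z·P over the event = 4·(2/13) + 5·(1/13) + 8·(5/13) = 53/13.
E[Z | W = 6] = (53/13) / (8/13) = 53/8.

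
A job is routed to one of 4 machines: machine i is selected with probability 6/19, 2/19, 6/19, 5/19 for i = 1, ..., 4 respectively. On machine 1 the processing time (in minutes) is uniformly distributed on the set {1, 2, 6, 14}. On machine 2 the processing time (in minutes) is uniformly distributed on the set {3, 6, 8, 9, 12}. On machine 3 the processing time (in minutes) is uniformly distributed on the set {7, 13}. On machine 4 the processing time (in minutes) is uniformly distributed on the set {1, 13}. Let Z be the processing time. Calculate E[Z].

E[Z | machine 1] = (1+2+6+14)/4 = 23/4.
E[Z | machine 2] = (3+6+8+9+12)/5 = 38/5.
E[Z | machine 3] = (7+13)/2 = 10.
E[Z | machine 4] = (1+13)/2 = 7.
E[Z] = (6/19)·(23/4) + (2/19)·(38/5) + (6/19)·(10) + (5/19)·(7) = 1447/190.

1447/190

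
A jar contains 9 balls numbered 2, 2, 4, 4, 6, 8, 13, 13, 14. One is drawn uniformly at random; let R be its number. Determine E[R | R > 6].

P(R > 6) = 4/9.
Σ over the event: 8·1/9 + 13·2/9 + 14·1/9 = 16/3.
E[R | R > 6] = (16/3) / (4/9) = 12.

12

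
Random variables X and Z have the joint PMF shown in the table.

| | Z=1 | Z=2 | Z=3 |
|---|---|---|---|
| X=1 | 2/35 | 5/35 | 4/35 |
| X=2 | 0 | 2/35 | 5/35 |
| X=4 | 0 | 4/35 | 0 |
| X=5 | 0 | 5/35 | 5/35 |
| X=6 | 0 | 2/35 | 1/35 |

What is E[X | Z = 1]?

1

P(Z = 1) = 2/35.
Σ X·P over the event = 1·(2/35) = 2/35.
E[X | Z = 1] = (2/35) / (2/35) = 1.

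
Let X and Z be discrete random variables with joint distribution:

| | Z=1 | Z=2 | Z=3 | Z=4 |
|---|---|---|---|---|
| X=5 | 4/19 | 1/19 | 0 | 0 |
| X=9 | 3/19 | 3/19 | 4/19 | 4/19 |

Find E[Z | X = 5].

6/5

P(X = 5) = 5/19.
Σ Z·P over the event = 1·(4/19) + 2·(1/19) = 6/19.
E[Z | X = 5] = (6/19) / (5/19) = 6/5.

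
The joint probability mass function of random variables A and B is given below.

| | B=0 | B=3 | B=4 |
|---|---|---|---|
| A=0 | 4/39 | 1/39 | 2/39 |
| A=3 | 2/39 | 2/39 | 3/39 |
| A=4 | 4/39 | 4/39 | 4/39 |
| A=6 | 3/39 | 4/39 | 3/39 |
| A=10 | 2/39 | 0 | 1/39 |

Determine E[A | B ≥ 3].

33/8

P(B ≥ 3) = 8/13.
Summing A·P(A=x,B=y) over the conditioning event gives 33/13.
E[A | B ≥ 3] = (33/13) / (8/13) = 33/8.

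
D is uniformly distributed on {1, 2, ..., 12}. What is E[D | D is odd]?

6

Given D is odd, D is equally likely to be any of {1, 3, 5, 7, 9, 11}.
E[D | D is odd] = (1 + 3 + 5 + 7 + 9 + 11) / 6 = 6.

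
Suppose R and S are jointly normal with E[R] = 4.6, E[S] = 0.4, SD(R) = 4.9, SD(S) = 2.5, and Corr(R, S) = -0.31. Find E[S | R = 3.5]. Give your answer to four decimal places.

E[S | R=x] = μ_S + ρ(σ_S/σ_R)(x − μ_R) for jointly normal variables.
E[S | R=3.5] = 0.4 + (-0.31)·(2.5/4.9)·(3.5 − (4.6)) = 0.4 + (-0.15816)·(-1.1) = 0.5740.

0.5740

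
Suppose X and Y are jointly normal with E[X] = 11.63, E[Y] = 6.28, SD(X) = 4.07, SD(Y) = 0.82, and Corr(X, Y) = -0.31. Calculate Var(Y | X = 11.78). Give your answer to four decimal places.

0.6078

For a bivariate normal, Var(Y | X=x) = σ_Y²(1 − ρ²).
Var(Y | X=11.78) = (0.82)²·(1 − (-0.31)²) = 0.6724·0.9039 = 0.6078.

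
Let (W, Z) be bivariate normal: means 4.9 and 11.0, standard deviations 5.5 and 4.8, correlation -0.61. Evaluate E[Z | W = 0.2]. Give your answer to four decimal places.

13.5021

For a bivariate normal, E[Z | W=x] = μ_Z + ρ·(σ_Z/σ_W)·(x − μ_W).
E[Z | W=0.2] = 11.0 + (-0.61)·(4.8/5.5)·(0.2 − (4.9)) = 11.0 + (-0.53236)·(-4.7) = 13.5021.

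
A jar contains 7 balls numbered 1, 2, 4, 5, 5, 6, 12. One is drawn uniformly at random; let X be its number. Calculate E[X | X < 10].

23/6

P(X < 10) = 6/7.
Σ over the event: 1·1/7 + 2·1/7 + 4·1/7 + 5·2/7 + 6·1/7 = 23/7.
E[X | X < 10] = (23/7) / (6/7) = 23/6.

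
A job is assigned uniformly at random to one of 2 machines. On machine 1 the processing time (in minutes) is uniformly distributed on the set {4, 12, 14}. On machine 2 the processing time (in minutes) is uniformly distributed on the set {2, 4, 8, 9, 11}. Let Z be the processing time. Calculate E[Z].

42/5

E[Z | machine 1] = (4+12+14)/3 = 10.
E[Z | machine 2] = (2+4+8+9+11)/5 = 34/5.
E[Z] = (1/2)·(10) + (1/2)·(34/5) = 42/5.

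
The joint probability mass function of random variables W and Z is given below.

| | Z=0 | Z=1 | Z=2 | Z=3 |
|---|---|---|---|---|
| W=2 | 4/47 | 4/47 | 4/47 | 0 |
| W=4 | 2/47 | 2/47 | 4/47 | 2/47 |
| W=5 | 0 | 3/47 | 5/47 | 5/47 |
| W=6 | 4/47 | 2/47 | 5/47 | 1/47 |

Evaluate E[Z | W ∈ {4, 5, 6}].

P(W ∈ {4, 5, 6}) = 35/47.
Summing Z·P(W=x,Z=y) over the conditioning event gives 59/47.
E[Z | W ∈ {4, 5, 6}] = (59/47) / (35/47) = 59/35.

59/35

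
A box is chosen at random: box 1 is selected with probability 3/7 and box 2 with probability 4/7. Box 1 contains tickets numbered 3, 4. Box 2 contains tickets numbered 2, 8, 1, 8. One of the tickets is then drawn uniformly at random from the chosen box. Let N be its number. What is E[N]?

59/14

E[N | box 1] = (3+4)/2 = 7/2.
E[N | box 2] = (2+8+1+8)/4 = 19/4.
E[N] = (3/7)·(7/2) + (4/7)·(19/4) = 59/14.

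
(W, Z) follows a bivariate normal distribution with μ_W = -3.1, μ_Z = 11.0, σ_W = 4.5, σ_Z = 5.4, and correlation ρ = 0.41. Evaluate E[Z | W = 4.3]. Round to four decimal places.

For a bivariate normal, E[Z | W=x] = μ_Z + ρ·(σ_Z/σ_W)·(x − μ_W).
E[Z | W=4.3] = 11.0 + (0.41)·(5.4/4.5)·(4.3 − (-3.1)) = 11.0 + (0.492)·(7.4) = 14.6408.

14.6408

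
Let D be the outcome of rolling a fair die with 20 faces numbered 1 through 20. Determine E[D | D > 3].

P(D > 3) = 17/20.
E[D | D > 3] = (51/5) / (17/20) = 12.

12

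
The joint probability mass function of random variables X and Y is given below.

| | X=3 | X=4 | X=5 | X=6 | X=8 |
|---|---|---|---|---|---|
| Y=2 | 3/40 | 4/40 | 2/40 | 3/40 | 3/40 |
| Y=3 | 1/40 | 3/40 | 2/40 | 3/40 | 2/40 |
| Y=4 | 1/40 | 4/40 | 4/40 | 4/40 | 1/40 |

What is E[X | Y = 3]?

59/11

P(Y = 3) = 11/40.
Σ X·P over the event = 3·(1/40) + 4·(3/40) + 5·(2/40) + 6·(3/40) + 8·(2/40) = 59/40.
E[X | Y = 3] = (59/40) / (11/40) = 59/11.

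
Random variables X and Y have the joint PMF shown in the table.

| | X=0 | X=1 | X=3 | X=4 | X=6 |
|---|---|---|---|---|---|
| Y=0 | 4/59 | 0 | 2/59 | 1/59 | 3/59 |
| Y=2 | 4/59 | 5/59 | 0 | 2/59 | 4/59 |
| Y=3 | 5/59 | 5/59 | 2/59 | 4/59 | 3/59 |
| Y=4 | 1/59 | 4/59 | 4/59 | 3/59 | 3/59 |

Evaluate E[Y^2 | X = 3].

41/4

P(X = 3) = 8/59.
Σ Y^2·P over the event = 0·(2/59) + 9·(2/59) + 16·(4/59) = 82/59.
E[Y^2 | X = 3] = (82/59) / (8/59) = 41/4.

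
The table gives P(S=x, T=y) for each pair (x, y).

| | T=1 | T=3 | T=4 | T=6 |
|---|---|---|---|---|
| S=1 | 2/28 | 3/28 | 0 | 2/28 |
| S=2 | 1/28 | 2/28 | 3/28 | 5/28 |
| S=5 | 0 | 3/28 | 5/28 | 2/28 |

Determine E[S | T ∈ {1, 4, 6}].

P(T ∈ {1, 4, 6}) = 5/7.
Σ S·P over the event = 1·(2/28) + 1·(2/28) + 2·(1/28) + 2·(3/28) + 2·(5/28) + 5·(5/28) + 5·(2/28) = 57/28.
E[S | T ∈ {1, 4, 6}] = (57/28) / (5/7) = 57/20.

57/20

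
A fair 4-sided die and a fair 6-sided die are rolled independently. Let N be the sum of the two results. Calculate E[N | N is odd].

6

P(N is odd) = 1/2.
Σ over the event: 3·1/12 + 5·1/6 + 7·1/6 + 9·1/12 = 3.
E[N | N is odd] = (3) / (1/2) = 6.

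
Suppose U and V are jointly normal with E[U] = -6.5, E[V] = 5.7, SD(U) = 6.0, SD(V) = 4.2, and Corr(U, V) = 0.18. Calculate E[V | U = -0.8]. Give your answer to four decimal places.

The regression of V on U has slope ρ·σ_V/σ_U and passes through (μ_U, μ_V).
E[V | U=-0.8] = 5.7 + (0.18)·(4.2/6.0)·(-0.8 − (-6.5)) = 5.7 + (0.126)·(5.7) = 6.4182.

6.4182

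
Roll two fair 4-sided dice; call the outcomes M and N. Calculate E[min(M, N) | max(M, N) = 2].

Outcomes with max(M, N) = 2: (1,2), (2,1), (2,2), each with probability 1/16.
E[min(M, N) | max(M, N) = 2] = (1 + 1 + 2) / 3 = 4/3.

4/3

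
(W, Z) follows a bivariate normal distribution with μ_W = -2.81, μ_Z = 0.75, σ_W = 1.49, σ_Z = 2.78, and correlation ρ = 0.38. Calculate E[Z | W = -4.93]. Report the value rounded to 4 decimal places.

-0.7531

The regression of Z on W has slope ρ·σ_Z/σ_W and passes through (μ_W, μ_Z).
E[Z | W=-4.93] = 0.75 + (0.38)·(2.78/1.49)·(-4.93 − (-2.81)) = 0.75 + (0.70899)·(-2.12) = -0.7531.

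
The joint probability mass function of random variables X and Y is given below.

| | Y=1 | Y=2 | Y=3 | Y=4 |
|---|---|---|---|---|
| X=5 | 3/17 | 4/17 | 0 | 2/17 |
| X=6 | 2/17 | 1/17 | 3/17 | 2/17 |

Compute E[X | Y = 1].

27/5

P(Y = 1) = 5/17.
Σ X·P over the event = 5·(3/17) + 6·(2/17) = 27/17.
E[X | Y = 1] = (27/17) / (5/17) = 27/5.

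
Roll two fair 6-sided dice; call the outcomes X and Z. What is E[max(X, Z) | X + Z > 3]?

52/11

P(X + Z > 3) = 11/12.
Summing max(X,Z)·P(x,y) over outcomes with X + Z > 3 gives 13/3.
E[max(X, Z) | X + Z > 3] = (13/3) / (11/12) = 52/11.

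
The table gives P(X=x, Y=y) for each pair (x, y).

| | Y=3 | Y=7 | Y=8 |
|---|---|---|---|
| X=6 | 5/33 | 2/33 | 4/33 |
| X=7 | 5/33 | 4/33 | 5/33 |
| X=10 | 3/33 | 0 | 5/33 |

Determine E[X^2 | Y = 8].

P(Y = 8) = 14/33.
Σ X^2·P over the event = 36·(4/33) + 49·(5/33) + 100·(5/33) = 889/33.
E[X^2 | Y = 8] = (889/33) / (14/33) = 127/2.

127/2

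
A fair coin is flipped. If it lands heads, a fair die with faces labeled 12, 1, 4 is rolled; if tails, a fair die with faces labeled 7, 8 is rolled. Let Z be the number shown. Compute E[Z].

E[Z | heads] = (12+1+4)/3 = 17/3.
E[Z | tails] = (7+8)/2 = 15/2.
E[Z] = (1/2)·(17/3) + (1/2)·(15/2) = 79/12.

79/12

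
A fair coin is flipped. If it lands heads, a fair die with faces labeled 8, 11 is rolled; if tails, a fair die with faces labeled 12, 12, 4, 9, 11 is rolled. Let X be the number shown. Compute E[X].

191/20

E[X | heads] = (8+11)/2 = 19/2.
E[X | tails] = (12+12+4+9+11)/5 = 48/5.
By the law of total expectation,
E[X] = (1/2)·(19/2) + (1/2)·(48/5) = 191/20.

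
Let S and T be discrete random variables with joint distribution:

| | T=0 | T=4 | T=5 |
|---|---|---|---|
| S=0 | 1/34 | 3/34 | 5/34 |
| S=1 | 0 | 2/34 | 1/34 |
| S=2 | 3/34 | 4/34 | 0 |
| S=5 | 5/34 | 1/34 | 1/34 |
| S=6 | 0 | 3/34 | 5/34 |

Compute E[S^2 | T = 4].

151/13

P(T = 4) = 13/34.
Σ S^2·P over the event = 0·(3/34) + 1·(2/34) + 4·(4/34) + 25·(1/34) + 36·(3/34) = 151/34.
E[S^2 | T = 4] = (151/34) / (13/34) = 151/13.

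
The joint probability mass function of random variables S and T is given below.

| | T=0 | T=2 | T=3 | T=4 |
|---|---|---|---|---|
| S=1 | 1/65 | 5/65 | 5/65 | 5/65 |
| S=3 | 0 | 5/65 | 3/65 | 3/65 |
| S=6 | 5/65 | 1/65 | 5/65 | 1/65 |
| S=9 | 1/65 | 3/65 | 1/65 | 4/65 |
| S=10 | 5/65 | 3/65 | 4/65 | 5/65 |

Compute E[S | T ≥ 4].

53/9

P(T ≥ 4) = 18/65.
Summing S·P(S=x,T=y) over the conditioning event gives 106/65.
E[S | T ≥ 4] = (106/65) / (18/65) = 53/9.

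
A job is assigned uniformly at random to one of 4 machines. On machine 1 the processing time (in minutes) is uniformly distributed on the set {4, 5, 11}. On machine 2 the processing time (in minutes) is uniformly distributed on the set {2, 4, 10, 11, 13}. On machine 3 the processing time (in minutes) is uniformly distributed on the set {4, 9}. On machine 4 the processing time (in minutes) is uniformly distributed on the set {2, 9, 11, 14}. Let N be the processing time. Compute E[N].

E[N | machine 1] = (4+5+11)/3 = 20/3.
E[N | machine 2] = (2+4+10+11+13)/5 = 8.
E[N | machine 3] = (4+9)/2 = 13/2.
E[N | machine 4] = (2+9+11+14)/4 = 9.
E[N] = (1/4)·(20/3) + (1/4)·(8) + (1/4)·(13/2) + (1/4)·(9) = 181/24.

181/24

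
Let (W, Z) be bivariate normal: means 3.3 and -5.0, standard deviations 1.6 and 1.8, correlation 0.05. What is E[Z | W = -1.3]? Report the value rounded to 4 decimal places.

-5.2588

For a bivariate normal, E[Z | W=x] = μ_Z + ρ·(σ_Z/σ_W)·(x − μ_W).
E[Z | W=-1.3] = -5.0 + (0.05)·(1.8/1.6)·(-1.3 − (3.3)) = -5.0 + (0.05625)·(-4.6) = -5.2588.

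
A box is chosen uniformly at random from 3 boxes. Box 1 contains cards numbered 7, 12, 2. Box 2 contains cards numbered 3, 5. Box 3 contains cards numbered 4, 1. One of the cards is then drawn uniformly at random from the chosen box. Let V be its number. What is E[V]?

E[V | box 1] = (7+12+2)/3 = 7.
E[V | box 2] = (3+5)/2 = 4.
E[V | box 3] = (4+1)/2 = 5/2.
By the law of total expectation,
E[V] = (1/3)·(7) + (1/3)·(4) + (1/3)·(5/2) = 9/2.

9/2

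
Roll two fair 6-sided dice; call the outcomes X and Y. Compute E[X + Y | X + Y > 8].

10

Outcomes with X + Y > 8: (3,6), (4,5), (4,6), (5,4), (5,5), (5,6), (6,3), (6,4), (6,5), (6,6), each with probability 1/36.
E[X + Y | X + Y > 8] = (9 + 9 + 10 + 9 + 10 + 11 + 9 + 10 + 11 + 12) / 10 = 10.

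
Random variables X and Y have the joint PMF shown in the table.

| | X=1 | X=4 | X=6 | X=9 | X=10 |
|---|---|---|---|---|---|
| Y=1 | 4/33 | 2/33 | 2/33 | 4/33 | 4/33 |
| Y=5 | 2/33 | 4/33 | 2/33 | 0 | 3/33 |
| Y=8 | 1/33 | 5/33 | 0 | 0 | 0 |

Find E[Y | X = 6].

3

P(X = 6) = 4/33.
Σ Y·P over the event = 1·(2/33) + 5·(2/33) = 4/11.
E[Y | X = 6] = (4/11) / (4/33) = 3.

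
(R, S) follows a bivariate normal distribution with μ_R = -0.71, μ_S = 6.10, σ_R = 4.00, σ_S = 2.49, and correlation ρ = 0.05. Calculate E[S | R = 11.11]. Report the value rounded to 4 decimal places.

6.4679

For a bivariate normal, E[S | R=x] = μ_S + ρ·(σ_S/σ_R)·(x − μ_R).
E[S | R=11.11] = 6.10 + (0.05)·(2.49/4.00)·(11.11 − (-0.71)) = 6.10 + (0.031125)·(11.82) = 6.4679.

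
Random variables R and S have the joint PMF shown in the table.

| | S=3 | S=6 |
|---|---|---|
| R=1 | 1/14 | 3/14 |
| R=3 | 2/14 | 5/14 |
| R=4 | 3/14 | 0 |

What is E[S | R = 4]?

P(R = 4) = 3/14.
Summing S·P(R=x,S=y) over the conditioning event gives 9/14.
E[S | R = 4] = (9/14) / (3/14) = 3.

3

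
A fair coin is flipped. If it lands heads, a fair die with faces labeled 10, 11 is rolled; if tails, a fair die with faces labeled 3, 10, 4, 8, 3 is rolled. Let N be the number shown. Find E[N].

161/20

E[N | heads] = (10+11)/2 = 21/2.
E[N | tails] = (3+10+4+8+3)/5 = 28/5.
E[N] = (1/2)·(21/2) + (1/2)·(28/5) = 161/20.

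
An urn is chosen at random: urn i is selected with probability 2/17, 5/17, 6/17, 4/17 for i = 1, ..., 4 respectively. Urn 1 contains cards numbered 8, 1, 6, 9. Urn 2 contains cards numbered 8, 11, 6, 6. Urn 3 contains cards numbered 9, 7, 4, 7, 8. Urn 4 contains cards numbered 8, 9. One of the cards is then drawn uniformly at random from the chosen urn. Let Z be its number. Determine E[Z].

507/68

E[Z | urn 1] = (8+1+6+9)/4 = 6.
E[Z | urn 2] = (8+11+6+6)/4 = 31/4.
E[Z | urn 3] = (9+7+4+7+8)/5 = 7.
E[Z | urn 4] = (8+9)/2 = 17/2.
By the law of total expectation,
E[Z] = (2/17)·(6) + (5/17)·(31/4) + (6/17)·(7) + (4/17)·(17/2) = 507/68.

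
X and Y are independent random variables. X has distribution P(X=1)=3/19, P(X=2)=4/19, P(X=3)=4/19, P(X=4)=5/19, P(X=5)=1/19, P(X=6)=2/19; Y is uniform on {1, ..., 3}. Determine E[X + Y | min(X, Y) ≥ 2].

97/16

P(min(X, Y) ≥ 2) = 32/57.
Summing (X+Y)·P(x,y) over outcomes with min(X, Y) ≥ 2 gives 194/57.
E[X + Y | min(X, Y) ≥ 2] = (194/57) / (32/57) = 97/16.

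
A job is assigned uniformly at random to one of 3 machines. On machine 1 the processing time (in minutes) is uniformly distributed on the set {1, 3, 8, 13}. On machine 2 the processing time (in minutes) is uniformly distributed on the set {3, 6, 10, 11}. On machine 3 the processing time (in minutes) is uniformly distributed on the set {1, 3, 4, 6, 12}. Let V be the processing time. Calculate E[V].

E[V | machine 1] = (1+3+8+13)/4 = 25/4.
E[V | machine 2] = (3+6+10+11)/4 = 15/2.
E[V | machine 3] = (1+3+4+6+12)/5 = 26/5.
E[V] = (1/3)·(25/4) + (1/3)·(15/2) + (1/3)·(26/5) = 379/60.

379/60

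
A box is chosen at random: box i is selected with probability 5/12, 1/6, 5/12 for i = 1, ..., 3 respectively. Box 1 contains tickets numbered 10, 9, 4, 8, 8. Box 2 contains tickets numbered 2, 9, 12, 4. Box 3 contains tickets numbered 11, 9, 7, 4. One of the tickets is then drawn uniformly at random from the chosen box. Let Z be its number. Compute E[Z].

365/48

E[Z | box 1] = (10+9+4+8+8)/5 = 39/5.
E[Z | box 2] = (2+9+12+4)/4 = 27/4.
E[Z | box 3] = (11+9+7+4)/4 = 31/4.
E[Z] = (5/12)·(39/5) + (1/6)·(27/4) + (5/12)·(31/4) = 365/48.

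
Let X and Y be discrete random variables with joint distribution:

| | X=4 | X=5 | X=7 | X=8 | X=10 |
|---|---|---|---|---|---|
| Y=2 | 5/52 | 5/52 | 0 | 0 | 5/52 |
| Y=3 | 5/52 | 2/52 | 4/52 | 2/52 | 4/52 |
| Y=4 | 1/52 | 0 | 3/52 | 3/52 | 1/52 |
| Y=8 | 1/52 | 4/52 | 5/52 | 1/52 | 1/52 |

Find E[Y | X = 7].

P(X = 7) = 3/13.
Σ Y·P over the event = 3·(4/52) + 4·(3/52) + 8·(5/52) = 16/13.
E[Y | X = 7] = (16/13) / (3/13) = 16/3.

16/3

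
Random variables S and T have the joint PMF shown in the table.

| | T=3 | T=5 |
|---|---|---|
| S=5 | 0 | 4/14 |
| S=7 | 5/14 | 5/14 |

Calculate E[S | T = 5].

P(T = 5) = 9/14.
Σ S·P over the event = 5·(4/14) + 7·(5/14) = 55/14.
E[S | T = 5] = (55/14) / (9/14) = 55/9.

55/9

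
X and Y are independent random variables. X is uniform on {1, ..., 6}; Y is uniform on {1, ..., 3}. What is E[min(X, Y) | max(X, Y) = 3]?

9/5

Outcomes with max(X, Y) = 3: (1,3), (2,3), (3,1), (3,2), (3,3), each with probability 1/18.
E[min(X, Y) | max(X, Y) = 3] = (1 + 2 + 1 + 2 + 3) / 5 = 9/5.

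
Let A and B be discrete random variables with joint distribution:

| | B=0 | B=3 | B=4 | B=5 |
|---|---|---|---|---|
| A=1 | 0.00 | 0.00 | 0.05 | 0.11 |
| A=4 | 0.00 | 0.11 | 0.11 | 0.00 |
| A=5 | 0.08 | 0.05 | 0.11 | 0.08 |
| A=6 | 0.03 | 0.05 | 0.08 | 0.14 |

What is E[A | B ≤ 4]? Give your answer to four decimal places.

4.6119

P(B ≤ 4) = 0.67.
Summing A·P(A=x,B=y) over the conditioning event gives 3.09.
E[A | B ≤ 4] = (3.09) / (0.67) = 4.6119.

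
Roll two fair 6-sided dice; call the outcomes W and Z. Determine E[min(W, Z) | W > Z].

P(W > Z) = 5/12.
Summing min(W,Z)·P(x,y) over outcomes with W > Z gives 35/36.
E[min(W, Z) | W > Z] = (35/36) / (5/12) = 7/3.

7/3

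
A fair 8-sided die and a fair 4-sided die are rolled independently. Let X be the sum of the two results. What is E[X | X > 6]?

P(X > 6) = 9/16.
Σ over the event: 7·1/8 + 8·1/8 + 9·1/8 + 10·3/32 + 11·1/16 + 12·1/32 = 5.
E[X | X > 6] = (5) / (9/16) = 80/9.

80/9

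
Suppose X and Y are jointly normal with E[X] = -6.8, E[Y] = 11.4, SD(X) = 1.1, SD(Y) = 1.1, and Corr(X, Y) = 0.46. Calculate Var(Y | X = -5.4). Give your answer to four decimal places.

For a bivariate normal, Var(Y | X=x) = σ_Y²(1 − ρ²).
Var(Y | X=-5.4) = (1.1)²·(1 − (0.46)²) = 1.21·0.7884 = 0.9540.

0.9540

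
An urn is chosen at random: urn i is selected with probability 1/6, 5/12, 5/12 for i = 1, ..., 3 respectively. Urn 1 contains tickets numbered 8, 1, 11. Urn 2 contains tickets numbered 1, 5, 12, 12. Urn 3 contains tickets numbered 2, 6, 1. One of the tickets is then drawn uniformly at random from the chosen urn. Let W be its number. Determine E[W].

395/72

E[W | urn 1] = (8+1+11)/3 = 20/3.
E[W | urn 2] = (1+5+12+12)/4 = 15/2.
E[W | urn 3] = (2+6+1)/3 = 3.
By the law of total expectation,
E[W] = (1/6)·(20/3) + (5/12)·(15/2) + (5/12)·(3) = 395/72.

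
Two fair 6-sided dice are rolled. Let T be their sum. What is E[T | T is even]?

P(T is even) = 1/2.
Σ over the event: 2·1/36 + 4·1/12 + 6·5/36 + 8·5/36 + 10·1/12 + 12·1/36 = 7/2.
E[T | T is even] = (7/2) / (1/2) = 7.

7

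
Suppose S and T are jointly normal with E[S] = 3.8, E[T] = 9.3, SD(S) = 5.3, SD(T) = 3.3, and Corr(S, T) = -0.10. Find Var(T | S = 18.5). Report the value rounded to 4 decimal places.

10.7811

The conditional variance in a bivariate normal is σ_T²(1 − ρ²), independent of x.
Var(T | S=18.5) = (3.3)²·(1 − (-0.10)²) = 10.89·0.99 = 10.7811.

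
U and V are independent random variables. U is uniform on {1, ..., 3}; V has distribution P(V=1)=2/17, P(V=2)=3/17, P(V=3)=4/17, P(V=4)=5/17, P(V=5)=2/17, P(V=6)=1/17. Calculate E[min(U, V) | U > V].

P(U > V) = 7/51.
Summing min(U,V)·P(x,y) over outcomes with U > V gives 10/51.
E[min(U, V) | U > V] = (10/51) / (7/51) = 10/7.

10/7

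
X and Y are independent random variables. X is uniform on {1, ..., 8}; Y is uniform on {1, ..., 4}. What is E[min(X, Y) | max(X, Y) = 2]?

4/3

Outcomes with max(X, Y) = 2: (1,2), (2,1), (2,2), each with probability 1/32.
E[min(X, Y) | max(X, Y) = 2] = (1 + 1 + 2) / 3 = 4/3.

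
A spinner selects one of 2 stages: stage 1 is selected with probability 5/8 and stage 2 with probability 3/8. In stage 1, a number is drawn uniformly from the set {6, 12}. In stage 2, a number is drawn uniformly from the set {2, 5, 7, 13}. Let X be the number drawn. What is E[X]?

261/32

E[X | stage 1] = (6+12)/2 = 9.
E[X | stage 2] = (2+5+7+13)/4 = 27/4.
E[X] = (5/8)·(9) + (3/8)·(27/4) = 261/32.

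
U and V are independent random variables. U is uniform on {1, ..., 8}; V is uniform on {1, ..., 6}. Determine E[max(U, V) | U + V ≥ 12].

22/3

Outcomes with U + V ≥ 12: (6,6), (7,5), (7,6), (8,4), (8,5), (8,6), each with probability 1/48.
E[max(U, V) | U + V ≥ 12] = (6 + 7 + 7 + 8 + 8 + 8) / 6 = 22/3.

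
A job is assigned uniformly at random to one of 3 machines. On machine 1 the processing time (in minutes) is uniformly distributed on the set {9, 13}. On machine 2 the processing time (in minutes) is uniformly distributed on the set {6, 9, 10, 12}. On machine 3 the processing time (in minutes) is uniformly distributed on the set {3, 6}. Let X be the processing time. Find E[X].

E[X | machine 1] = (9+13)/2 = 11.
E[X | machine 2] = (6+9+10+12)/4 = 37/4.
E[X | machine 3] = (3+6)/2 = 9/2.
E[X] = (1/3)·(11) + (1/3)·(37/4) + (1/3)·(9/2) = 33/4.

33/4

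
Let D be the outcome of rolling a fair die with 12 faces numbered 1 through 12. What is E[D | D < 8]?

Given D < 8, D is equally likely to be any of {1, 2, 3, 4, 5, 6, 7}.
E[D | D < 8] = (1 + 2 + 3 + 4 + 5 + 6 + 7) / 7 = 4.

4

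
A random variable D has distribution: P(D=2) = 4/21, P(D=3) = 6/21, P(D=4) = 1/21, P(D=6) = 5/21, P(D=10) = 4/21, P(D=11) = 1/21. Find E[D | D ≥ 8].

P(D ≥ 8) = 5/21.
Σ over the event: 10·4/21 + 11·1/21 = 17/7.
E[D | D ≥ 8] = (17/7) / (5/21) = 51/5.

51/5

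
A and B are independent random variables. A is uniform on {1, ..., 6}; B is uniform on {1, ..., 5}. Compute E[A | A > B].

14/3

P(A > B) = 1/2.
Summing A·P(x,y) over outcomes with A > B gives 7/3.
E[A | A > B] = (7/3) / (1/2) = 14/3.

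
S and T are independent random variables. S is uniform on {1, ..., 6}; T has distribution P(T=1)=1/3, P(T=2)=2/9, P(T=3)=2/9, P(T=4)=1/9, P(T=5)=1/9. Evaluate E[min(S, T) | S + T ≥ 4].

50/23

P(S + T ≥ 4) = 23/27.
Summing min(S,T)·P(x,y) over outcomes with S + T ≥ 4 gives 50/27.
E[min(S, T) | S + T ≥ 4] = (50/27) / (23/27) = 50/23.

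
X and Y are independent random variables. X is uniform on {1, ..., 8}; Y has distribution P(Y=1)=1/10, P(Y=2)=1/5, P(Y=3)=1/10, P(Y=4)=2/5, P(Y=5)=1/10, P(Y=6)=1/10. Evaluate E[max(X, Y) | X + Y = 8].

P(X + Y = 8) = 1/8.
Summing max(X,Y)·P(x,y) over outcomes with X + Y = 8 gives 51/80.
E[max(X, Y) | X + Y = 8] = (51/80) / (1/8) = 51/10.

51/10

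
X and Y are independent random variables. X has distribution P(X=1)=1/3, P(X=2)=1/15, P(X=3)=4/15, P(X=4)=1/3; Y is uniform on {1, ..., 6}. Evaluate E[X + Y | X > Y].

43/8

P(X > Y) = 4/15.
Summing (X+Y)·P(x,y) over outcomes with X > Y gives 43/30.
E[X + Y | X > Y] = (43/30) / (4/15) = 43/8.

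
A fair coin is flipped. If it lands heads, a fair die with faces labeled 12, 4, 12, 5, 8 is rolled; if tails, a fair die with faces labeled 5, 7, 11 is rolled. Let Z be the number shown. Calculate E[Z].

E[Z | heads] = (12+4+12+5+8)/5 = 41/5.
E[Z | tails] = (5+7+11)/3 = 23/3.
By the law of total expectation,
E[Z] = (1/2)·(41/5) + (1/2)·(23/3) = 119/15.

119/15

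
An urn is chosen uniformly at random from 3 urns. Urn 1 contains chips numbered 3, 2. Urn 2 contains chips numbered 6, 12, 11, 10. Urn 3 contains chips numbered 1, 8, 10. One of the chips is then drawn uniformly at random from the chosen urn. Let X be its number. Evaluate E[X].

E[X | urn 1] = (3+2)/2 = 5/2.
E[X | urn 2] = (6+12+11+10)/4 = 39/4.
E[X | urn 3] = (1+8+10)/3 = 19/3.
By the law of total expectation,
E[X] = (1/3)·(5/2) + (1/3)·(39/4) + (1/3)·(19/3) = 223/36.

223/36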